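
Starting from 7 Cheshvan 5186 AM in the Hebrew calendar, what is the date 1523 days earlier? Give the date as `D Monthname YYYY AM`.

JDN of 7 Cheshvan 5186 AM = 2241831.
2241831 − 1523 = 2240308.
JDN 2240308 in the Hebrew calendar is 20 Elul 5181 AM.

20 Elul 5181 AM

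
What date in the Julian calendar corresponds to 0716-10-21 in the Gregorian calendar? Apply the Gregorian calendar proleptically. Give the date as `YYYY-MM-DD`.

0716-10-17

For dates in this range the Gregorian date is 4 days ahead of the Julian.
21 October 716 Gregorian − 4 days → 17 October 716 Julian.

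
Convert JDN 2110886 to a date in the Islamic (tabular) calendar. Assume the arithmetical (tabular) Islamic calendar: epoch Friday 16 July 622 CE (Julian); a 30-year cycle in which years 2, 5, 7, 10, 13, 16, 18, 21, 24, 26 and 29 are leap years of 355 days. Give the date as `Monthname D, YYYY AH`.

Jumada al-Awwal 29, 459 AH

The proleptic Gregorian equivalent of JDN 2110886 is 23 April 1067.
In the tabular Islamic calendar that day is Jumada al-Awwal 29, 459 AH.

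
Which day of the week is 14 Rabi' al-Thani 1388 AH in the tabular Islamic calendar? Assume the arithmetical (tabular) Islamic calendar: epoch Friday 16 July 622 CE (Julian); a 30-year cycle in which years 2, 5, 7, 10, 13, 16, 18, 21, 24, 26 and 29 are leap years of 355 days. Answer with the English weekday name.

Thursday

Equivalently 11 July 1968 Gregorian, JDN 2440049.
JDN 2440049 mod 7 = 3, and JDN 0 was a Monday, so this is a Thursday.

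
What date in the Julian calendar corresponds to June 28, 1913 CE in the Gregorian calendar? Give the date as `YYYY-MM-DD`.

1913-06-15

The Julian–Gregorian offset here is 13 days (Julian trailing).
28 June 1913 Gregorian − 13 days → 15 June 1913 Julian.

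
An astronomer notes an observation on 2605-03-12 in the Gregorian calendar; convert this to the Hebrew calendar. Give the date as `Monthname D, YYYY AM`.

Both dates share Julian Day Number 2672587; in the Hebrew calendar that is 30 Adar I 6365 AM.

Adar I 30, 6365 AM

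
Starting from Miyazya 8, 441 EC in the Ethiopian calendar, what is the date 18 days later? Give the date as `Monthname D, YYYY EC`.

Counting 18 days forward from JDN 1885148 reaches JDN 1885166, which is Miyazya 26, 441 EC.

Miyazya 26, 441 EC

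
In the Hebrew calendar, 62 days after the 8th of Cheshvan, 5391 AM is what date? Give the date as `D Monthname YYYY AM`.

Counting 62 days forward from JDN 2316692 reaches JDN 2316754, which is 10 Tevet 5391 AM.

10 Tevet 5391 AM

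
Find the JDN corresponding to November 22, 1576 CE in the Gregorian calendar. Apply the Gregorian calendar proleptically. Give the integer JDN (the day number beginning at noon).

JDN 2400001 is 17 November 1858 CE (Gregorian), MJD 0; the target day is −102993 days from there, so JDN = 2297008.

2297008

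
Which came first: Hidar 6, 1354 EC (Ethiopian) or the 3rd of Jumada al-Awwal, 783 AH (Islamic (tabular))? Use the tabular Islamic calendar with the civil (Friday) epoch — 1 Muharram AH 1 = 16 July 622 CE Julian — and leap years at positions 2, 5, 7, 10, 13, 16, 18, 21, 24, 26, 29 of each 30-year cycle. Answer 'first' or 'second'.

first

First date → JDN 2218469; second date → JDN 2225675.
JDN 2218469 < JDN 2225675, so the first date is earlier.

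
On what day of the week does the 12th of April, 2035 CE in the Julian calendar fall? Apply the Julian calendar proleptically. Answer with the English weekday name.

This is JDN 2464443 (25 April 2035 Gregorian).
Since JDN mod 7 = 2 (0 = Monday), the day is Wednesday.

Wednesday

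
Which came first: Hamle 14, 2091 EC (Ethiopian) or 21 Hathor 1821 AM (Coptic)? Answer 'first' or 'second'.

First date → JDN 2487906; second date → JDN 2489865.
JDN 2487906 < JDN 2489865, so the first date is earlier.

first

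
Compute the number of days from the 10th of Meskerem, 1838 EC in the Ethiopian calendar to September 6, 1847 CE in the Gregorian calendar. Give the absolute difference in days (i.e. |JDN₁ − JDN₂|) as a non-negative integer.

First date → JDN 2395194; second date → JDN 2395911.
The interval is |2395194 − 2395911| = 717 days.

717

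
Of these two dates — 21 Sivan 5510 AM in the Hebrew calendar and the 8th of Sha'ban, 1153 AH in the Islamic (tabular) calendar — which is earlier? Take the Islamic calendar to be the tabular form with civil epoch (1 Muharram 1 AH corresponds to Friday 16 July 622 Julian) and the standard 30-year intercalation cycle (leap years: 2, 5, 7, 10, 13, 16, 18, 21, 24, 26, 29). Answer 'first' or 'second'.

second

Converting both to JDN: 2360410 vs 2356884; the smaller is the second.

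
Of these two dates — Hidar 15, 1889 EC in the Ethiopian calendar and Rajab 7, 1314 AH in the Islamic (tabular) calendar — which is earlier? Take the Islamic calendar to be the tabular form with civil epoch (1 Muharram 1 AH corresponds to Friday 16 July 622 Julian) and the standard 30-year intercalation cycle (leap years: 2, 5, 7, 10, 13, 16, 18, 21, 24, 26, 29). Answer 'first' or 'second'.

first

The two dates have Julian Day Numbers 2413887 and 2413906 respectively.
Since 2413887 < 2413906, the first date comes first.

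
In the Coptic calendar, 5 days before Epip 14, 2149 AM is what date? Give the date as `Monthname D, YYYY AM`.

The starting date is JDN 2609900; 2609900 − 5 = 2609895.
JDN 2609895 corresponds to Epip 9, 2149 AM.

Epip 9, 2149 AM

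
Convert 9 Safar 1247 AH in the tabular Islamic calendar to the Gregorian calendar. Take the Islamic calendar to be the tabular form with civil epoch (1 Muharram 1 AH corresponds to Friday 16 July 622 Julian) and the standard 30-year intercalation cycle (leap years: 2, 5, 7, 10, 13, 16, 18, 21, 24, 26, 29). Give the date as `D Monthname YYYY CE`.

Both dates share Julian Day Number 2390019; in the Gregorian calendar that is 20 July 1831 CE.

20 July 1831 CE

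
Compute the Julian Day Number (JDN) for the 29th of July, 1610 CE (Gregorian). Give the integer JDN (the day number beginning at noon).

2309310

JDN 2299161 is 15 October 1582 CE (Gregorian); the target day is +10149 days from there, so JDN = 2309310.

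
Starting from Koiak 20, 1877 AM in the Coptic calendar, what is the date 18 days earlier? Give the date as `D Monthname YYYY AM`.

2 Koiak 1877 AM

JDN of Koiak 20, 1877 AM = 2510348.
2510348 − 18 = 2510330.
JDN 2510330 in the Coptic calendar is 2 Koiak 1877 AM.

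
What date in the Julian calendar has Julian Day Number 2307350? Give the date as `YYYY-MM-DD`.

JDN 2307350 is 17 March 1605 in the Gregorian calendar.
In the Julian calendar that day is 1605-03-07.

1605-03-07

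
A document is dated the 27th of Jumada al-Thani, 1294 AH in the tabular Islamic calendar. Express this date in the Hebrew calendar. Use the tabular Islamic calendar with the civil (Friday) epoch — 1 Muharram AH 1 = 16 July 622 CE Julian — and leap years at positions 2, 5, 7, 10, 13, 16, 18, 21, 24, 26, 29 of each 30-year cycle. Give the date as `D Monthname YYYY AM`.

28 Tammuz 5637 AM

Both dates share Julian Day Number 2406810; in the Hebrew calendar that is 28 Tammuz 5637 AM.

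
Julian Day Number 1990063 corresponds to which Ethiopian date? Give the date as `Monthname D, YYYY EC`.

Hamle 6, 728 EC

The proleptic Gregorian equivalent of JDN 1990063 is 4 July 736.
In the Ethiopian calendar that day is Hamle 6, 728 EC.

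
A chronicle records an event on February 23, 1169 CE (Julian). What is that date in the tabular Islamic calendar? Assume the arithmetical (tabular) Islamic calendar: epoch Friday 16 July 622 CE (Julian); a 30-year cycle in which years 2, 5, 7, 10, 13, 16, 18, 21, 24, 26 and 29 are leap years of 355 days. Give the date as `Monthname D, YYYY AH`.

Jumada al-Awwal 24, 564 AH

Julian Day Number of the source date = 2148089.
Converting JDN 2148089 to the tabular Islamic calendar gives 24 Jumada al-Awwal 564 AH.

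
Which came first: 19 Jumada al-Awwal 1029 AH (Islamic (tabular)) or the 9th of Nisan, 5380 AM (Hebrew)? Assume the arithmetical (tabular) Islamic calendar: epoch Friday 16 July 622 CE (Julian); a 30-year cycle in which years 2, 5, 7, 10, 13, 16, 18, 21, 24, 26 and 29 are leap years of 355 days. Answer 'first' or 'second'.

Converting both to JDN: 2312865 vs 2312855; the smaller is the second.

second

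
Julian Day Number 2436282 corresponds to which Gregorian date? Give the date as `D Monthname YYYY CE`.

Counting from JDN 2299161 = 15 Oct 1582 gives an offset of 137121 days.

19 March 1958 CE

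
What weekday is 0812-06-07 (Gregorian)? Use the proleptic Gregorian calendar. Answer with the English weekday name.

Thursday

Since JDN mod 7 = 3 (0 = Monday), the day is Thursday.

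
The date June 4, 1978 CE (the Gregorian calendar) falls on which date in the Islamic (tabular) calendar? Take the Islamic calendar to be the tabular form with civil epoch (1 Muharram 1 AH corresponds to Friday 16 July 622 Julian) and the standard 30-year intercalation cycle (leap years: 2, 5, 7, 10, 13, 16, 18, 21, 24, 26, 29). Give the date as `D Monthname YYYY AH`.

Julian Day Number of the source date = 2443664.
Converting JDN 2443664 to the tabular Islamic calendar gives 27 Jumada al-Thani 1398 AH.

27 Jumada al-Thani 1398 AH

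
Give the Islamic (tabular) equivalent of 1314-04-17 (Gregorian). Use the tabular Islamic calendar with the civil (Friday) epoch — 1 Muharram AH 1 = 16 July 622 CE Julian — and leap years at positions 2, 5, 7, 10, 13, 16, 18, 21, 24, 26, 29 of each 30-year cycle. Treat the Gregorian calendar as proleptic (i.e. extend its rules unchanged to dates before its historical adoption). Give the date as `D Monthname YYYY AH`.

22 Dhu al-Hijjah 713 AH

Both dates share Julian Day Number 2201095; in the tabular Islamic calendar that is 22 Dhu al-Hijjah 713 AH.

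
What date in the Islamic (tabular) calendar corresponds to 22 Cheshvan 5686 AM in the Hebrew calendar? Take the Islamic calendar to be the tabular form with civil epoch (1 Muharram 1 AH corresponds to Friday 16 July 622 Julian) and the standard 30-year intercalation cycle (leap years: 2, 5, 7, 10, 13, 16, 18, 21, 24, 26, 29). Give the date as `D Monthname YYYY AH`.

22 Rabi' al-Thani 1344 AH

Julian Day Number of the source date = 2424464.
Converting JDN 2424464 to the tabular Islamic calendar gives 22 Rabi' al-Thani 1344 AH.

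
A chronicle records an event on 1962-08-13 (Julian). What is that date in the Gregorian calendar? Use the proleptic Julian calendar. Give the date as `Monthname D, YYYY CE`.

August 26, 1962 CE

For dates in this range the Gregorian date is 13 days ahead of the Julian.
13 August 1962 Julian + 13 days → 26 August 1962 Gregorian.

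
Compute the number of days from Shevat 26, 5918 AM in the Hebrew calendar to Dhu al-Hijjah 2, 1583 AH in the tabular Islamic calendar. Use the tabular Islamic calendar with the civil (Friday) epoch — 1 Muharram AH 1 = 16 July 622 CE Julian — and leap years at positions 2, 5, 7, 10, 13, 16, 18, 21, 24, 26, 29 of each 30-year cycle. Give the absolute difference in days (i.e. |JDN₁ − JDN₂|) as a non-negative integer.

66

JDN of the first date = 2509308.
JDN of the second date = 2509374.
|2509374 − 2509308| = 66.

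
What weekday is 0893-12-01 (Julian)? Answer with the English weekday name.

Saturday

In the proleptic Gregorian calendar this is 5 December 893 (JDN 2047561).
JDN 2047561 mod 7 = 5, and JDN 0 was a Monday, so this is a Saturday.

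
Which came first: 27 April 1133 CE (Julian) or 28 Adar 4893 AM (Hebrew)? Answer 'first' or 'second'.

second

Converting both to JDN: 2135003 vs 2134952; the smaller is the second.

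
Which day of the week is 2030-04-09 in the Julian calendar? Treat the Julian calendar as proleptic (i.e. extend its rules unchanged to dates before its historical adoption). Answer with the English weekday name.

Equivalently 22 April 2030 Gregorian, JDN 2462614.
2462614 ≡ 0 (mod 7); counting from Monday = 0 gives Monday.

Monday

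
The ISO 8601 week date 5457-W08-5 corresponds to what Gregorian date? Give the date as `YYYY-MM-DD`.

5457-02-20

ISO week 1 of 5457 is the week containing the first Thursday of 5457.
Week 8, day 5 (Friday) lands on 5457-02-20.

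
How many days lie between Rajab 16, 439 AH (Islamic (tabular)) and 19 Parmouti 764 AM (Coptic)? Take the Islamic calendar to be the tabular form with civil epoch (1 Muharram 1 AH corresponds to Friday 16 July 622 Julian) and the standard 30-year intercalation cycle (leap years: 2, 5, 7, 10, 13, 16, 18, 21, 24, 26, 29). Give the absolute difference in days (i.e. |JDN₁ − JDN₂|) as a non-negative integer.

First date → JDN 2103845; second date → JDN 2103944.
The interval is |2103845 − 2103944| = 99 days.

99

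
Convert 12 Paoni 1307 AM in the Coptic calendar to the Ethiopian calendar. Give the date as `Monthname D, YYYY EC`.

Sene 12, 1583 EC

Both dates share Julian Day Number 2302327; in the Ethiopian calendar that is 12 Sene 1583 EC.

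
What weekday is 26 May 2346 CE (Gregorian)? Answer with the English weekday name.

2578064 ≡ 6 (mod 7); counting from Monday = 0 gives Sunday.

Sunday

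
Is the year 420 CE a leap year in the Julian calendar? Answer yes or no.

420 mod 4 = 0, so it is a leap year in the Julian calendar.

yes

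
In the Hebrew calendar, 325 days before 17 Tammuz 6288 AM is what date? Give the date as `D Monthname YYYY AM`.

JDN of 17 Tammuz 6288 AM = 2644580.
2644580 − 325 = 2644255.
JDN 2644255 in the Hebrew calendar is 18 Av 6287 AM.

18 Av 6287 AM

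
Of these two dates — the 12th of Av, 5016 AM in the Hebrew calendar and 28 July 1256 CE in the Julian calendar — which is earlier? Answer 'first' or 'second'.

The two dates have Julian Day Numbers 2180028 and 2180021 respectively.
Since 2180021 < 2180028, the second date comes first.

second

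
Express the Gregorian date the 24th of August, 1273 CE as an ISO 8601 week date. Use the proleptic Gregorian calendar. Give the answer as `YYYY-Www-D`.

1273-W34-4

The weekday is Thursday (ISO weekday 4).
That Thursday belongs to ISO week 34 of ISO year 1273.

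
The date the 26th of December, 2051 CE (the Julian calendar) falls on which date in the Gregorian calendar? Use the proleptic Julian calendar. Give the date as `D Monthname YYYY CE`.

8 January 2052 CE

For dates in this range the Gregorian date is 13 days ahead of the Julian.
26 December 2051 Julian + 13 days → 8 January 2052 Gregorian.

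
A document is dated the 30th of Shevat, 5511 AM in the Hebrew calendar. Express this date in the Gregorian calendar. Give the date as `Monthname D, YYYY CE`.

Both dates share Julian Day Number 2360655; in the Gregorian calendar that is 25 February 1751 CE.

February 25, 1751 CE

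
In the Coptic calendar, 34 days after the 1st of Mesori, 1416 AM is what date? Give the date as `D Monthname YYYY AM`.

5 Pi Kogi Enavot 1416 AM

JDN of the 1st of Mesori, 1416 AM = 2342189.
2342189 + 34 = 2342223.
JDN 2342223 in the Coptic calendar is 5 Pi Kogi Enavot 1416 AM.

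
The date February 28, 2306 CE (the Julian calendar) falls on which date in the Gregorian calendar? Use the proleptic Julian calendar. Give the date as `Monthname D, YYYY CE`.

March 16, 2306 CE

At this point the Julian calendar is 16 days behind the Gregorian.
28 February 2306 Julian + 16 days → 16 March 2306 Gregorian.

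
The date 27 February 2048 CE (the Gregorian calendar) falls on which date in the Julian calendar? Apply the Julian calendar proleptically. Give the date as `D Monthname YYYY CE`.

The Julian–Gregorian offset here is 13 days (Julian trailing).
27 February 2048 Gregorian − 13 days → 14 February 2048 Julian.

14 February 2048 CE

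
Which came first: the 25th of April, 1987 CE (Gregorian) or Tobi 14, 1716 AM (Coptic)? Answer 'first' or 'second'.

first

The two dates have Julian Day Numbers 2446911 and 2451567 respectively.
Since 2446911 < 2451567, the first date comes first.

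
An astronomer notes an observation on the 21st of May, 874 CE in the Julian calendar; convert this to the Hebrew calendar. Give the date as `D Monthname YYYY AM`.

1 Sivan 4634 AM

The source date corresponds to 25 May 874 in the proleptic Gregorian calendar (JDN 2040427).
That day falls on 1 Sivan 4634 AM in the Hebrew calendar.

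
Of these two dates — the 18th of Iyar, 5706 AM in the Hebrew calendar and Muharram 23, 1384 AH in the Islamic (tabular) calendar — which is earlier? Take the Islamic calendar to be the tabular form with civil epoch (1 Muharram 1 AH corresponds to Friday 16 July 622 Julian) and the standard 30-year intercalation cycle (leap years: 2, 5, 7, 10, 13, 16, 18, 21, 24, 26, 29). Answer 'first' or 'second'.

The two dates have Julian Day Numbers 2431960 and 2438551 respectively.
Since 2431960 < 2438551, the first date comes first.

first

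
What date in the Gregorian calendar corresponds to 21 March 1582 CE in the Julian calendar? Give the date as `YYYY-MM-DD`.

At this point the Julian calendar is 10 days behind the Gregorian.
21 March 1582 Julian + 10 days → 31 March 1582 Gregorian.

1582-03-31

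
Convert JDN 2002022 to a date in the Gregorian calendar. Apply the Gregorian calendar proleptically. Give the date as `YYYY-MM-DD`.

JDN 2451545 is 1 Jan 2000; 2002022 is −449523 days from there.

0769-04-01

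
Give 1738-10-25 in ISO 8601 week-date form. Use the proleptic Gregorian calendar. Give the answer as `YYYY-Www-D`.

The weekday is Saturday (ISO weekday 6).
That Saturday belongs to ISO week 43 of ISO year 1738.

1738-W43-6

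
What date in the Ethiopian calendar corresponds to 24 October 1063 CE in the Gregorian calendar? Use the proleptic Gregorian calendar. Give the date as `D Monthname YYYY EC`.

Julian Day Number of the source date = 2109609.
Converting JDN 2109609 to the Ethiopian calendar gives 20 Tikimt 1056 EC.

20 Tikimt 1056 EC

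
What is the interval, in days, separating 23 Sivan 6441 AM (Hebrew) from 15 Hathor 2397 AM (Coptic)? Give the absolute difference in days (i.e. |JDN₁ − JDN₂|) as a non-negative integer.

215

First date → JDN 2700458; second date → JDN 2700243.
The interval is |2700458 − 2700243| = 215 days.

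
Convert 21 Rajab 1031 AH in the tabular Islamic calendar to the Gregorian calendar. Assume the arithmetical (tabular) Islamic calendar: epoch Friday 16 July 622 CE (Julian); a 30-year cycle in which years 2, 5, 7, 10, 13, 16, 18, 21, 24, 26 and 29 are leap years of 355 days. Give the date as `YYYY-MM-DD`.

1622-06-01

Julian Day Number of the source date = 2313635.
Converting JDN 2313635 to the Gregorian calendar gives 1 June 1622 CE.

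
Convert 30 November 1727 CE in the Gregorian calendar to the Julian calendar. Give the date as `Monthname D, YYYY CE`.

At this point the Julian calendar is 11 days behind the Gregorian.
30 November 1727 Gregorian − 11 days → 19 November 1727 Julian.

November 19, 1727 CE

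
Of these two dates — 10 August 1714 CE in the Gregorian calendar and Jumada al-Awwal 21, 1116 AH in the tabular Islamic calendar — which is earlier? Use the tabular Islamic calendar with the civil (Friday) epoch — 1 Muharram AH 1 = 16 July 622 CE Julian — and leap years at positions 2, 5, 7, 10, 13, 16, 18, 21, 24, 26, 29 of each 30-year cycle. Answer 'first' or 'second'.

second

Converting both to JDN: 2347307 vs 2343697; the smaller is the second.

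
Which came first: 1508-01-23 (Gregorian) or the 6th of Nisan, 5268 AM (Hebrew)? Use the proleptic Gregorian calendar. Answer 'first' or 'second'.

first

Converting both to JDN: 2271867 vs 2271921; the smaller is the first.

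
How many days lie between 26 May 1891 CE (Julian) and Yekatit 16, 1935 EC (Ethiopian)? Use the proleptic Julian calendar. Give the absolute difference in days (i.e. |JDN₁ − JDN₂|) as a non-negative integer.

18888

First date → JDN 2411891; second date → JDN 2430779.
The interval is |2411891 − 2430779| = 18888 days.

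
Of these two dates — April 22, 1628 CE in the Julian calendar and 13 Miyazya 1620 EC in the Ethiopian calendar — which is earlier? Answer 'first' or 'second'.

Converting both to JDN: 2315797 vs 2315783; the smaller is the second.

second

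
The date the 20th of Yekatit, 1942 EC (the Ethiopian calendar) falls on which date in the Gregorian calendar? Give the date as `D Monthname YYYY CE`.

27 February 1950 CE

Both dates share Julian Day Number 2433340; in the Gregorian calendar that is 27 February 1950 CE.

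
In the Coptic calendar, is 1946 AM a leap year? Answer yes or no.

no

1946 mod 4 = 2; in the Coptic calendar a year is leap when year mod 4 = 3, so it is a common year.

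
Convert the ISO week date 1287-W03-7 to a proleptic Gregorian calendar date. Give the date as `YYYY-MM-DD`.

1287-01-19

ISO week 1 of 1287 is the week containing the first Thursday of 1287.
Week 3, day 7 (Sunday) lands on 1287-01-19.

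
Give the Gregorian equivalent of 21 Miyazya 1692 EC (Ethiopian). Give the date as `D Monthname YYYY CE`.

Julian Day Number of the source date = 2342089.
Converting JDN 2342089 to the Gregorian calendar gives 27 April 1700 CE.

27 April 1700 CE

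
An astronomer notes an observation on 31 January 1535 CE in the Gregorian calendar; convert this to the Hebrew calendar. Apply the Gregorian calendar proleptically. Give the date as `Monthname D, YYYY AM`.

Both dates share Julian Day Number 2281737; in the Hebrew calendar that is 16 Shevat 5295 AM.

Shevat 16, 5295 AM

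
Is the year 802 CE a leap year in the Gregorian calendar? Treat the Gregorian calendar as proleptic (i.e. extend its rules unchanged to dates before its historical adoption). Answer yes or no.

802 is not divisible by 4, so it is a common year.

no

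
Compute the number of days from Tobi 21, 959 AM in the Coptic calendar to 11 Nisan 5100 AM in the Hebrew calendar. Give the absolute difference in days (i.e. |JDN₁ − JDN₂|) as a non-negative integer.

JDN of the first date = 2175079.
JDN of the second date = 2210592.
|2210592 − 2175079| = 35513.

35513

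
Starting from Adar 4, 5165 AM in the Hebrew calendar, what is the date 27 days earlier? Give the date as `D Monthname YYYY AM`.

7 Shevat 5165 AM

The starting date is JDN 2234268; 2234268 − 27 = 2234241.
JDN 2234241 corresponds to 7 Shevat 5165 AM.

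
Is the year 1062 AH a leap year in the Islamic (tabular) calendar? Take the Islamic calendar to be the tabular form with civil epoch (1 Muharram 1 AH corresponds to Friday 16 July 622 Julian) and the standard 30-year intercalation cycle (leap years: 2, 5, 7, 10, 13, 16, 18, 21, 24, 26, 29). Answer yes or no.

Year 1062 AH is year 12 of its 30-year cycle; leap positions are 2, 5, 7, 10, 13, 16, 18, 21, 24, 26, 29, so it is a common year (354 days).

no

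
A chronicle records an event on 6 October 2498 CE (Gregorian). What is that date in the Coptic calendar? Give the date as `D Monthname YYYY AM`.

23 Thout 2215 AM

Julian Day Number of the source date = 2633715.
Converting JDN 2633715 to the Coptic calendar gives 23 Thout 2215 AM.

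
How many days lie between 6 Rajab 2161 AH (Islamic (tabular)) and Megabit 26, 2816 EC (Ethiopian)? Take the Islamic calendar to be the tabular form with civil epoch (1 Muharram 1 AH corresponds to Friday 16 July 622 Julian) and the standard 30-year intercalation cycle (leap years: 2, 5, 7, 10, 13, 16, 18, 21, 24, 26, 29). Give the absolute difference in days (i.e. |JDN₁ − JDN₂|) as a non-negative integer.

JDN of the first date = 2714054.
JDN of the second date = 2752605.
|2752605 − 2714054| = 38551.

38551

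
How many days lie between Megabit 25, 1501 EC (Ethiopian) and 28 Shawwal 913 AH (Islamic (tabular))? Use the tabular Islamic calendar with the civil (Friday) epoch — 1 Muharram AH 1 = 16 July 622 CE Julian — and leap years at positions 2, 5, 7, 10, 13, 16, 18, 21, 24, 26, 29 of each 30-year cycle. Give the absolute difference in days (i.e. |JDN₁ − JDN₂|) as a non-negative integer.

385

JDN of the first date = 2272300.
JDN of the second date = 2271915.
|2271915 − 2272300| = 385.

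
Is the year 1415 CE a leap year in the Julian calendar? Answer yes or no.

1415 mod 4 = 3, so it is a common year in the Julian calendar.

no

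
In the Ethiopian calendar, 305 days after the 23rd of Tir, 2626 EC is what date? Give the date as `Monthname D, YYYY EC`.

Hidar 23, 2627 EC

Counting 305 days forward from JDN 2683144 reaches JDN 2683449, which is Hidar 23, 2627 EC.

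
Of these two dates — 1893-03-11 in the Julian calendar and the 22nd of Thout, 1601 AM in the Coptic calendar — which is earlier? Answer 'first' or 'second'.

First date → JDN 2412546; second date → JDN 2409451.
JDN 2409451 < JDN 2412546, so the second date is earlier.

second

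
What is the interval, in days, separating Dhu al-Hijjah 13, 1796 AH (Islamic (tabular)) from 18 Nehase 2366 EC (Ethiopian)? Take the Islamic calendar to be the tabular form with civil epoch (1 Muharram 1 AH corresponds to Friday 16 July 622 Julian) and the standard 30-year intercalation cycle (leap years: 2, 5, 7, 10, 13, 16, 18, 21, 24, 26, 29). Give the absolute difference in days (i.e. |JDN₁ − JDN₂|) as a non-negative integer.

First date → JDN 2584865; second date → JDN 2588384.
The interval is |2584865 − 2588384| = 3519 days.

3519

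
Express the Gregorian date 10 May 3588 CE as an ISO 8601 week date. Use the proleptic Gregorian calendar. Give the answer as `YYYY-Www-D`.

The weekday is Tuesday (ISO weekday 2).
That Tuesday belongs to ISO week 19 of ISO year 3588.

3588-W19-2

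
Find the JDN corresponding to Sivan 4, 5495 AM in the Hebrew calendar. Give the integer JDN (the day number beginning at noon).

2354900

In the Gregorian calendar the same day is 25 May 1735.
JDN 2299161 is 15 October 1582 CE (Gregorian); the target day is +55739 days from there, so JDN = 2354900.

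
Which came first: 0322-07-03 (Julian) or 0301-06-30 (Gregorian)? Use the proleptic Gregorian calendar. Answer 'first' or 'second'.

second

Converting both to JDN: 1838852 vs 1831178; the smaller is the second.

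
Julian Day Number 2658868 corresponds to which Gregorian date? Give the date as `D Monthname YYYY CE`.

Counting from JDN 2299161 = 15 Oct 1582 gives an offset of 359707 days.

19 August 2567 CE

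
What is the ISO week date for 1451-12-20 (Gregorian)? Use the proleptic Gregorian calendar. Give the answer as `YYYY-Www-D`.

The weekday is Saturday (ISO weekday 6).
That Saturday belongs to ISO week 51 of ISO year 1451.

1451-W51-6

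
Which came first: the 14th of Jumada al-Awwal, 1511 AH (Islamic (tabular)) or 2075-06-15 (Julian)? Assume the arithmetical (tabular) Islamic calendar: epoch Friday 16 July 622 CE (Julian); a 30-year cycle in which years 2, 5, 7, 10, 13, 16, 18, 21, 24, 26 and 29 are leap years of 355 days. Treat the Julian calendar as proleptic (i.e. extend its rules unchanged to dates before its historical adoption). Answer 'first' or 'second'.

Converting both to JDN: 2483665 vs 2479117; the smaller is the second.

second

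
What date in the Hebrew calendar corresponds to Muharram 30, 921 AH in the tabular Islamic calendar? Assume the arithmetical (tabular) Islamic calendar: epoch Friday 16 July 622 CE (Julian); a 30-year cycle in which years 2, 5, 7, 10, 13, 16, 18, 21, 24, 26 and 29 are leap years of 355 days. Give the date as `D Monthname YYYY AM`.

Both dates share Julian Day Number 2274486; in the Hebrew calendar that is 29 Adar 5275 AM.

29 Adar 5275 AM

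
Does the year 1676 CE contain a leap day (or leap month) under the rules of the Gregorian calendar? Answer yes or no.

yes

1676 is divisible by 4 and not by 100, so it is a leap year.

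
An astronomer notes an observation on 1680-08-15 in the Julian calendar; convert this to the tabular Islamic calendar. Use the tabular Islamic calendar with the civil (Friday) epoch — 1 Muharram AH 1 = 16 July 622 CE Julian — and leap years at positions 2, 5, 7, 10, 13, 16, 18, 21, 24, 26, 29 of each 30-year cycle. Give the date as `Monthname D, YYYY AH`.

Rajab 29, 1091 AH

Julian Day Number of the source date = 2334905.
Converting JDN 2334905 to the tabular Islamic calendar gives 29 Rajab 1091 AH.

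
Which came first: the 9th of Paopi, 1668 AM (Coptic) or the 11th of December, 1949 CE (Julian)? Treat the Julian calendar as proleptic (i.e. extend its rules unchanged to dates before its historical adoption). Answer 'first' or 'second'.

second

Converting both to JDN: 2433940 vs 2433275; the smaller is the second.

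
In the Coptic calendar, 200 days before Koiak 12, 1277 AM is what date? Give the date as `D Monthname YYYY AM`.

27 Pashons 1276 AM

Counting 200 days back from JDN 2291190 reaches JDN 2290990, which is 27 Pashons 1276 AM.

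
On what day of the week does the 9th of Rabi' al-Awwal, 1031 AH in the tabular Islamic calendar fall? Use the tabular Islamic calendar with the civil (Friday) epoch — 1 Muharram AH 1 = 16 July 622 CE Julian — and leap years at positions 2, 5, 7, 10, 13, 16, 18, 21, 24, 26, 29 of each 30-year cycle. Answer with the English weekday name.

Saturday

This is JDN 2313505 (22 January 1622 Gregorian).
JDN 2313505 mod 7 = 5, and JDN 0 was a Monday, so this is a Saturday.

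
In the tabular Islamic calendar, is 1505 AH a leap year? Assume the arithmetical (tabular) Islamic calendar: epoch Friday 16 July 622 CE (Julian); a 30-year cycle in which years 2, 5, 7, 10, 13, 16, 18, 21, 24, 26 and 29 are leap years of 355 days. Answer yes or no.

yes

Year 1505 AH is year 5 of its 30-year cycle; leap positions are 2, 5, 7, 10, 13, 16, 18, 21, 24, 26, 29, so it is a leap year (355 days).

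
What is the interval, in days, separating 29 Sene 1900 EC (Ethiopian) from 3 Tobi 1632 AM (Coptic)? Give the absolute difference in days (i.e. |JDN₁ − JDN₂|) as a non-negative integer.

2746

JDN of the first date = 2418129.
JDN of the second date = 2420875.
|2420875 − 2418129| = 2746.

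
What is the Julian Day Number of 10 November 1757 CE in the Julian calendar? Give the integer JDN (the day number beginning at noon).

Equivalently 21 November 1757 (Gregorian).
JDN 2400001 is 17 November 1858 CE (Gregorian), MJD 0; the target day is −36885 days from there, so JDN = 2363116.

2363116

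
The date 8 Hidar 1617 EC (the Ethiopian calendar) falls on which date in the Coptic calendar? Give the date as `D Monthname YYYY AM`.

The source date corresponds to 14 November 1624 in the Gregorian calendar (JDN 2314532).
That day falls on 8 Hathor 1341 AM in the Coptic calendar.

8 Hathor 1341 AM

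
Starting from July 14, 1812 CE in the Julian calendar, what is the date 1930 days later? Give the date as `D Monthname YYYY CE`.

26 October 1817 CE

Counting 1930 days forward from JDN 2383086 reaches JDN 2385016, which is 26 October 1817 CE.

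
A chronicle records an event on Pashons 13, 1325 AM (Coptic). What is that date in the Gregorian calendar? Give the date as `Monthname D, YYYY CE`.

May 18, 1609 CE

Julian Day Number of the source date = 2308873.
Converting JDN 2308873 to the Gregorian calendar gives 18 May 1609 CE.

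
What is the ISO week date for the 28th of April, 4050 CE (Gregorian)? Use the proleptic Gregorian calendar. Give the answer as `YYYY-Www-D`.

4050-W17-4

The weekday is Thursday (ISO weekday 4).
That Thursday belongs to ISO week 17 of ISO year 4050.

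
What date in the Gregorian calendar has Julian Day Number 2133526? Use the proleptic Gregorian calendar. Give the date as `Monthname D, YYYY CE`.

April 18, 1129 CE

Counting from JDN 2299161 = 15 Oct 1582 gives an offset of -165635 days.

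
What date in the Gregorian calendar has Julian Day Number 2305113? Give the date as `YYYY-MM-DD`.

1599-01-31

JDN 2451545 is 1 Jan 2000; 2305113 is −146432 days from there.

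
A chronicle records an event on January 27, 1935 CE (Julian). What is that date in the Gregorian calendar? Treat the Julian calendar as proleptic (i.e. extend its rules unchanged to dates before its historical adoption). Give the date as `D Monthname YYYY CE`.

For dates in this range the Gregorian date is 13 days ahead of the Julian.
27 January 1935 Julian + 13 days → 9 February 1935 Gregorian.

9 February 1935 CE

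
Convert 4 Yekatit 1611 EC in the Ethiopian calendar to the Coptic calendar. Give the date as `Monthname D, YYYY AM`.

Both dates share Julian Day Number 2312426; in the Coptic calendar that is 4 Meshir 1335 AM.

Meshir 4, 1335 AM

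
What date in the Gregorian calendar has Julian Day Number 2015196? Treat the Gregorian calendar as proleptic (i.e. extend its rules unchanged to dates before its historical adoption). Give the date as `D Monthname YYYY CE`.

26 April 805 CE

Counting from JDN 2299161 = 15 Oct 1582 gives an offset of -283965 days.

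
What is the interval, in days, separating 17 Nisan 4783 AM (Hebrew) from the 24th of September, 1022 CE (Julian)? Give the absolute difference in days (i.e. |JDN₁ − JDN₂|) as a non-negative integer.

JDN of the first date = 2094809.
JDN of the second date = 2094610.
|2094610 − 2094809| = 199.

199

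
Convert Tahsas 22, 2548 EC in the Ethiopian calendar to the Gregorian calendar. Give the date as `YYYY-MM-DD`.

Julian Day Number of the source date = 2654624.
Converting JDN 2654624 to the Gregorian calendar gives 5 January 2556 CE.

2556-01-05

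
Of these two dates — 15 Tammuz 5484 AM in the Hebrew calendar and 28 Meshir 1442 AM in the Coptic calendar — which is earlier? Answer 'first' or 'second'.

First date → JDN 2350925; second date → JDN 2351532.
JDN 2350925 < JDN 2351532, so the first date is earlier.

first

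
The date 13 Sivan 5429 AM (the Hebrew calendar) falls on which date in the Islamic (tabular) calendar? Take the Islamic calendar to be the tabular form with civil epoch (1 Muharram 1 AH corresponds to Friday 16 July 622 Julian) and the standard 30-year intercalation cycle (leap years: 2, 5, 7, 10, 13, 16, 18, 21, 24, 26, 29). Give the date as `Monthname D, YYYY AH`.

Muharram 12, 1080 AH

The source date corresponds to 12 June 1669 in the Gregorian calendar (JDN 2330813).
That day falls on 12 Muharram 1080 AH in the tabular Islamic calendar.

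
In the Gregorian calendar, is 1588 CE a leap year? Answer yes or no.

1588 is divisible by 4 and not by 100, so it is a leap year.

yes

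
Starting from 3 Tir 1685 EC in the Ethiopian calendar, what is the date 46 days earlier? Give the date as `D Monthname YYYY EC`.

17 Hidar 1685 EC

JDN of 3 Tir 1685 EC = 2339424.
2339424 − 46 = 2339378.
JDN 2339378 in the Ethiopian calendar is 17 Hidar 1685 EC.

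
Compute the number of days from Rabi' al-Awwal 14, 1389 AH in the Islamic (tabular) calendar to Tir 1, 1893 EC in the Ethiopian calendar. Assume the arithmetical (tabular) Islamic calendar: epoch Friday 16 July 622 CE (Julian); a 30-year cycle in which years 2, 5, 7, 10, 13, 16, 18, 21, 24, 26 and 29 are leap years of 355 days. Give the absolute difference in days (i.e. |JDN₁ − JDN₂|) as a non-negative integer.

JDN of the first date = 2440373.
JDN of the second date = 2415394.
|2415394 − 2440373| = 24979.

24979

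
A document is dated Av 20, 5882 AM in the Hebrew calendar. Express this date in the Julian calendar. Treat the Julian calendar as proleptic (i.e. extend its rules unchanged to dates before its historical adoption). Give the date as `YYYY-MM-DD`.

2122-08-08

Julian Day Number of the source date = 2496338.
Converting JDN 2496338 to the Julian calendar gives 8 August 2122 CE.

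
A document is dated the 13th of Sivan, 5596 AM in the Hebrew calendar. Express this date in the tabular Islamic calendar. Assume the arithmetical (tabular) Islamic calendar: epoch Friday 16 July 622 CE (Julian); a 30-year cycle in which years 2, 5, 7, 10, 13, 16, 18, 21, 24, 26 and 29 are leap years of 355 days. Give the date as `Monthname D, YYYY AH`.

Safar 12, 1252 AH

Both dates share Julian Day Number 2391794; in the tabular Islamic calendar that is 12 Safar 1252 AH.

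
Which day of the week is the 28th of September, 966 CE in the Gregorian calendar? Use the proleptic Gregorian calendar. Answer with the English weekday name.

Sunday

JDN 2074155 mod 7 = 6, and JDN 0 was a Monday, so this is a Sunday.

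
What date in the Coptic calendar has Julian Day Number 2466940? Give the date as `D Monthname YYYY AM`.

17 Meshir 1758 AM

JDN 2466940 is 24 February 2042 in the Gregorian calendar.
In the Coptic calendar that day is 17 Meshir 1758 AM.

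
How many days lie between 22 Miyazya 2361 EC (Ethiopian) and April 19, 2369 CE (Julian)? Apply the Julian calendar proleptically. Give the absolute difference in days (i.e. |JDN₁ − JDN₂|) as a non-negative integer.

2

JDN of the first date = 2586442.
JDN of the second date = 2586444.
|2586444 − 2586442| = 2.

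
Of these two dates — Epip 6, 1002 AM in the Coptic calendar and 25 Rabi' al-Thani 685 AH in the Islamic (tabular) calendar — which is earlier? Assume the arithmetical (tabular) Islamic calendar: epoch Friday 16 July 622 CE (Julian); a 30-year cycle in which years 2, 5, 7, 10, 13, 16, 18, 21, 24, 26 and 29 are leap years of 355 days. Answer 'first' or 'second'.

First date → JDN 2190950; second date → JDN 2190940.
JDN 2190940 < JDN 2190950, so the second date is earlier.

second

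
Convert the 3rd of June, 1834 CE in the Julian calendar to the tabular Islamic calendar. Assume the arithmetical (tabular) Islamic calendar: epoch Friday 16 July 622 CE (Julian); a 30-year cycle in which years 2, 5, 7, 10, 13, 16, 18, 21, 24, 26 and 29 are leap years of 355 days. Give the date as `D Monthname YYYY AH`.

7 Safar 1250 AH

The source date corresponds to 15 June 1834 in the Gregorian calendar (JDN 2391080).
That day falls on 7 Safar 1250 AH in the tabular Islamic calendar.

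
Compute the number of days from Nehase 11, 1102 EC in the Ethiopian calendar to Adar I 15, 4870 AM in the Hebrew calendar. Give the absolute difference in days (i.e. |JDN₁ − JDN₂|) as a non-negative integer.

First date → JDN 2126701; second date → JDN 2126523.
The interval is |2126701 − 2126523| = 178 days.

178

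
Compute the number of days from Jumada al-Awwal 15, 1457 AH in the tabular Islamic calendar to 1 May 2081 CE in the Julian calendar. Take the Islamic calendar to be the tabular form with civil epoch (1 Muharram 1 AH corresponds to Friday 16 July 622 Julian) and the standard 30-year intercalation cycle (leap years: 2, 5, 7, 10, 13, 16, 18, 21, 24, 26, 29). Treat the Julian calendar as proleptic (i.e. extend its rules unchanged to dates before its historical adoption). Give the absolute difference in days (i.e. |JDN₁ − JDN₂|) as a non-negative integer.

First date → JDN 2464530; second date → JDN 2481264.
The interval is |2464530 − 2481264| = 16734 days.

16734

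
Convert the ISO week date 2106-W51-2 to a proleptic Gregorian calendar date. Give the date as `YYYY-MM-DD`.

2106-12-21

ISO week 1 of 2106 is the week containing the first Thursday of 2106.
Week 51, day 2 (Tuesday) lands on 2106-12-21.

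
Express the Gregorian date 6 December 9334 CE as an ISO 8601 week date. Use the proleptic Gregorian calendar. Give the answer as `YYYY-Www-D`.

9334-W49-1

The weekday is Monday (ISO weekday 1).
That Monday belongs to ISO week 49 of ISO year 9334.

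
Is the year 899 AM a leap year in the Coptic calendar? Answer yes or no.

899 mod 4 = 3; in the Coptic calendar a year is leap when year mod 4 = 3, so it is a leap year.

yes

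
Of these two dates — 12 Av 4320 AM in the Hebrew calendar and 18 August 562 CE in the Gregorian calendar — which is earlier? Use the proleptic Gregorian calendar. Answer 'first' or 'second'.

Converting both to JDN: 1925799 vs 1926556; the smaller is the first.

first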